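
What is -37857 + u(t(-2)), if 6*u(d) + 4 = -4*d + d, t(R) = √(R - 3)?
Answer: -113573/3 - I*√5/2 ≈ -37858.0 - 1.118*I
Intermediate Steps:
t(R) = √(-3 + R)
u(d) = -⅔ - d/2 (u(d) = -⅔ + (-4*d + d)/6 = -⅔ + (-3*d)/6 = -⅔ - d/2)
-37857 + u(t(-2)) = -37857 + (-⅔ - √(-3 - 2)/2) = -37857 + (-⅔ - I*√5/2) = -113573/3 - I*√5/2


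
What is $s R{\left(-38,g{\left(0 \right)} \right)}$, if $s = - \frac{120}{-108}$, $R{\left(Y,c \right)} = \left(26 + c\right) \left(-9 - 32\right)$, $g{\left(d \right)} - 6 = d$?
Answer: $- \frac{13120}{9} \approx -1457.8$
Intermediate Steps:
$g{\left(d \right)} = 6 + d$
$R{\left(Y,c \right)} = -1066 - 41 c$ ($R{\left(Y,c \right)} = \left(26 + c\right) \left(-41\right) = -1066 - 41 c$)
$s = \frac{10}{9}$ ($s = \left(-120\right) \left(- \frac{1}{108}\right) = \frac{10}{9} \approx 1.1111$)
$s R{\left(-38,g{\left(0 \right)} \right)} = \frac{10 \left(-1066 - 41 \left(6 + 0\right)\right)}{9} = \frac{10 \left(-1066 - 246\right)}{9} = \frac{10}{9} \left(-1312\right) = - \frac{13120}{9}$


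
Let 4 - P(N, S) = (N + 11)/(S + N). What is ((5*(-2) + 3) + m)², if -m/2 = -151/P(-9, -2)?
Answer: 2250000/529 ≈ 4253.3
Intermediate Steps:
P(N, S) = 4 - (11 + N)/(N + S) (P(N, S) = 4 - (N + 11)/(S + N) = 4 - (11 + N)/(N + S))
m = 1661/23 (m = -(-302)/((-11 + 3*(-9) + 4*(-2))/(-9 - 2)) = -(-302)/((-11 - 27 - 8)/(-11)) = -(-302)/((-1/11*(-46))) = -(-302)/46/11 = -(-302)*11/46 = -2*(-1661/46) = 1661/23 ≈ 72.217)
((5*(-2) + 3) + m)² = ((5*(-2) + 3) + 1661/23)² = ((-10 + 3) + 1661/23)² = (-7 + 1661/23)² = (1500/23)² = 2250000/529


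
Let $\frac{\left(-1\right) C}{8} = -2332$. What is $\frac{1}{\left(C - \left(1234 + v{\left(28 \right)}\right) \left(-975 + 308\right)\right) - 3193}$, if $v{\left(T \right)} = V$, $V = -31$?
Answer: $\frac{1}{817864} \approx 1.2227 \cdot 10^{-6}$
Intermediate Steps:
$C = 18656$ ($C = \left(-8\right) \left(-2332\right) = 18656$)
$v{\left(T \right)} = -31$
$\frac{1}{\left(C - \left(1234 + v{\left(28 \right)}\right) \left(-975 + 308\right)\right) - 3193} = \frac{1}{\left(18656 - \left(1234 - 31\right) \left(-975 + 308\right)\right) - 3193} = \frac{1}{\left(18656 - 1203 \left(-667\right)\right) - 3193} = \frac{1}{\left(18656 - -802401\right) - 3193} = \frac{1}{\left(18656 + 802401\right) - 3193} = \frac{1}{821057 - 3193} = \frac{1}{817864}$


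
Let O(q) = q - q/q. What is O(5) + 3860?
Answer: 3864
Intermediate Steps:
O(q) = -1 + q (O(q) = q - 1*1 = q - 1 = -1 + q)
O(5) + 3860 = (-1 + 5) + 3860 = 4 + 3860 = 3864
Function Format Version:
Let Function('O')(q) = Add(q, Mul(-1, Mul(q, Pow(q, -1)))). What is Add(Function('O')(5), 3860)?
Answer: 3864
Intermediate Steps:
Function('O')(q) = Add(-1, q) (Function('O')(q) = Add(q, Mul(-1, 1)) = Add(q, -1) = Add(-1, q))
Add(Function('O')(5), 3860) = Add(Add(-1, 5), 3860) = Add(4, 3860) = 3864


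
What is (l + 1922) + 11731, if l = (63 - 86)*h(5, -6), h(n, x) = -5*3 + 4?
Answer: 13906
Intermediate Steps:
h(n, x) = -11 (h(n, x) = -15 + 4 = -11)
l = 253 (l = (63 - 86)*(-11) = -23*(-11) = 253)
(l + 1922) + 11731 = (253 + 1922) + 11731 = 2175 + 11731 = 13906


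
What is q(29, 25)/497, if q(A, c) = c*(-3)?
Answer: -75/497 ≈ -0.15091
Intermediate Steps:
q(A, c) = -3*c
q(29, 25)/497 = -3*25/497 = -75*1/497 = -75/497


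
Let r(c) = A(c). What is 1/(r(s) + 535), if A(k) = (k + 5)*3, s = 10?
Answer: 1/580 ≈ 0.0017241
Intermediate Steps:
A(k) = 15 + 3*k (A(k) = (5 + k)*3 = 15 + 3*k)
r(c) = 15 + 3*c
1/(r(s) + 535) = 1/((15 + 3*10) + 535) = 1/((15 + 30) + 535) = 1/(45 + 535) = 1/580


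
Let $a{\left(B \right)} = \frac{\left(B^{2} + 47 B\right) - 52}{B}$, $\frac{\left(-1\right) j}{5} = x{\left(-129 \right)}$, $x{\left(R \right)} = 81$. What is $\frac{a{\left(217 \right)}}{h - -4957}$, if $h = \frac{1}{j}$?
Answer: $\frac{5795145}{108911432} \approx 0.05321$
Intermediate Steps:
$j = -405$ ($j = \left(-5\right) 81 = -405$)
$h = - \frac{1}{405}$ ($h = \frac{1}{-405} = - \frac{1}{405} \approx -0.0024691$)
$a{\left(B \right)} = \frac{-52 + B^{2} + 47 B}{B}$
$\frac{a{\left(217 \right)}}{h - -4957} = \frac{47 + 217 - \frac{52}{217}}{- \frac{1}{405} - -4957} = \frac{47 + 217 - \frac{52}{217}}{- \frac{1}{405} + 4957} = \frac{47 + 217 - \frac{52}{217}}{\frac{2007584}{405}} = \frac{57236}{217} \cdot \frac{405}{2007584} = \frac{5795145}{108911432}$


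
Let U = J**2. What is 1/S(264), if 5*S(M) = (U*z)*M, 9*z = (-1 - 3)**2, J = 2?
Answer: 15/5632 ≈ 0.0026634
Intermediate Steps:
z = 16/9 (z = (-1 - 3)**2/9 = (1/9)*(-4)**2 = (1/9)*16 = 16/9 ≈ 1.7778)
U = 4 (U = 2**2 = 4)
S(M) = 64*M/45 (S(M) = ((4*(16/9))*M)/5 = (64*M/9)/5 = 64*M/45)
1/S(264) = 1/((64/45)*264) = 1/(5632/15) = 15/5632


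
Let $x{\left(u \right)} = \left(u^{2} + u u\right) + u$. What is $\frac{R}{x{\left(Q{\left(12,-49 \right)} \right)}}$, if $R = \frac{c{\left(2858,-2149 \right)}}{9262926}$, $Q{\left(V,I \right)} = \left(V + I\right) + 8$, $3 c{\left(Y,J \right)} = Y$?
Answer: $\frac{1429}{22967425017} \approx 6.2219 \cdot 10^{-8}$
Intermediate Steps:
$c{\left(Y,J \right)} = \frac{Y}{3}$
$Q{\left(V,I \right)} = 8 + I + V$ ($Q{\left(V,I \right)} = \left(I + V\right) + 8 = 8 + I + V$)
$x{\left(u \right)} = u + 2 u^{2}$ ($x{\left(u \right)} = \left(u^{2} + u^{2}\right) + u = 2 u^{2} + u = u + 2 u^{2}$)
$R = \frac{1429}{13894389}$ ($R = \frac{\frac{1}{3} \cdot 2858}{9262926} = \frac{2858}{3} \cdot \frac{1}{9262926} = \frac{1429}{13894389} \approx 0.00010285$)
$\frac{R}{x{\left(Q{\left(12,-49 \right)} \right)}} = \frac{1429}{13894389 \left(8 - 49 + 12\right) \left(1 + 2 \left(8 - 49 + 12\right)\right)} = \frac{1429}{13894389 \left(- 29 \left(1 + 2 \left(-29\right)\right)\right)} = \frac{1429}{13894389 \left(- 29 \left(1 - 58\right)\right)} = \frac{1429}{13894389 \left(\left(-29\right) \left(-57\right)\right)} = \frac{1429}{13894389 \cdot 1653} = \frac{1429}{13894389} \cdot \frac{1}{1653} = \frac{1429}{22967425017}$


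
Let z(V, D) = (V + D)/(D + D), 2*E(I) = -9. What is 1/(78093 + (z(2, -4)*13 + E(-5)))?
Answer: 4/312367 ≈ 1.2805e-5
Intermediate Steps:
E(I) = -9/2 (E(I) = (½)*(-9) = -9/2)
z(V, D) = (D + V)/(2*D) (z(V, D) = (D + V)/((2*D)) = (D + V)*(1/(2*D)) = (D + V)/(2*D))
1/(78093 + (z(2, -4)*13 + E(-5))) = 1/(78093 + (((½)*(-4 + 2)/(-4))*13 - 9/2)) = 1/(78093 + (((½)*(-¼)*(-2))*13 - 9/2)) = 1/(78093 + ((¼)*13 - 9/2)) = 1/(78093 + (13/4 - 9/2)) = 1/(78093 - 5/4) = 1/(312367/4) = 4/312367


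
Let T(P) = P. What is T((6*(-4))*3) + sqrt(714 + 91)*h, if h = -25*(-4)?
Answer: -72 + 100*sqrt(805) ≈ 2765.3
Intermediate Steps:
h = 100
T((6*(-4))*3) + sqrt(714 + 91)*h = (6*(-4))*3 + sqrt(714 + 91)*100 = -24*3 + sqrt(805)*100 = -72 + 100*sqrt(805)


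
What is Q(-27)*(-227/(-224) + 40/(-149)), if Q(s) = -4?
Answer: -24863/8344 ≈ -2.9797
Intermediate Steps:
Q(-27)*(-227/(-224) + 40/(-149)) = -4*(-227/(-224) + 40/(-149)) = -4*(-227*(-1/224) + 40*(-1/149)) = -4*(227/224 - 40/149) = -4*24863/33376 = -24863/8344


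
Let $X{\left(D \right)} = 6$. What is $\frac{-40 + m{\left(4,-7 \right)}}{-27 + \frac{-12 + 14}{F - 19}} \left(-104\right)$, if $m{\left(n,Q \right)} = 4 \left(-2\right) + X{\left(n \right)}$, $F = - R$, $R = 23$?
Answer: $- \frac{11466}{71} \approx -161.49$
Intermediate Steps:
$F = -23$ ($F = \left(-1\right) 23 = -23$)
$m{\left(n,Q \right)} = -2$ ($m{\left(n,Q \right)} = 4 \left(-2\right) + 6 = -8 + 6 = -2$)
$\frac{-40 + m{\left(4,-7 \right)}}{-27 + \frac{-12 + 14}{F - 19}} \left(-104\right) = \frac{-40 - 2}{-27 + \frac{-12 + 14}{-23 - 19}} \left(-104\right) = - \frac{42}{-27 + \frac{2}{-42}} \left(-104\right) = - \frac{42}{-27 + 2 \left(- \frac{1}{42}\right)} \left(-104\right) = - \frac{42}{-27 - \frac{1}{21}} \left(-104\right) = - \frac{42}{- \frac{568}{21}} \left(-104\right) = \left(-42\right) \left(- \frac{21}{568}\right) \left(-104\right) = \frac{441}{284} \left(-104\right) = - \frac{11466}{71}$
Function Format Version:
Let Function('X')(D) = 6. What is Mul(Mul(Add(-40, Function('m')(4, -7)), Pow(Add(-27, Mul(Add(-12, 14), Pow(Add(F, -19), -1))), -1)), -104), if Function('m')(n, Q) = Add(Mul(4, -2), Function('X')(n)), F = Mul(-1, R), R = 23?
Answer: Rational(-11466, 71) ≈ -161.49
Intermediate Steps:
F = -23 (F = Mul(-1, 23) = -23)
Function('m')(n, Q) = -2 (Function('m')(n, Q) = Add(Mul(4, -2), 6) = Add(-8, 6) = -2)
Mul(Mul(Add(-40, Function('m')(4, -7)), Pow(Add(-27, Mul(Add(-12, 14), Pow(Add(F, -19), -1))), -1)), -104) = Mul(Mul(Add(-40, -2), Pow(Add(-27, Mul(Add(-12, 14), Pow(Add(-23, -19), -1))), -1)), -104) = Mul(Mul(-42, Pow(Add(-27, Mul(2, Pow(-42, -1))), -1)), -104) = Mul(Mul(-42, Pow(Add(-27, Mul(2, Rational(-1, 42))), -1)), -104) = Mul(Mul(-42, Pow(Add(-27, Rational(-1, 21)), -1)), -104) = Mul(Mul(-42, Pow(Rational(-568, 21), -1)), -104) = Mul(Mul(-42, Rational(-21, 568)), -104) = Mul(Rational(441, 284), -104) = Rational(-11466, 71)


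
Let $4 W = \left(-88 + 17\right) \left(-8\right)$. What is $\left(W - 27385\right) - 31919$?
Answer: $-59162$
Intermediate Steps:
$W = 142$ ($W = \frac{\left(-88 + 17\right) \left(-8\right)}{4} = \frac{\left(-71\right) \left(-8\right)}{4} = \frac{1}{4} \cdot 568 = 142$)
$\left(W - 27385\right) - 31919 = \left(142 - 27385\right) - 31919 = -27243 - 31919 = -59162$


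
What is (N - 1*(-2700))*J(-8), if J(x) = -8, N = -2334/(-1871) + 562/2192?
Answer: -5539747015/256327 ≈ -21612.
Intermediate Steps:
N = 3083815/2050616 (N = -2334*(-1/1871) + 562*(1/2192) = 2334/1871 + 281/1096 = 3083815/2050616 ≈ 1.5038)
(N - 1*(-2700))*J(-8) = (3083815/2050616 - 1*(-2700))*(-8) = (3083815/2050616 + 2700)*(-8) = (5539747015/2050616)*(-8) = -5539747015/256327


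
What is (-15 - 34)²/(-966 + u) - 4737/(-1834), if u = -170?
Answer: 488899/1041712 ≈ 0.46932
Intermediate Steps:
(-15 - 34)²/(-966 + u) - 4737/(-1834) = (-15 - 34)²/(-966 - 170) - 4737/(-1834) = (-49)²/(-1136) - 4737*(-1/1834) = 2401*(-1/1136) + 4737/1834 = -2401/1136 + 4737/1834 = 488899/1041712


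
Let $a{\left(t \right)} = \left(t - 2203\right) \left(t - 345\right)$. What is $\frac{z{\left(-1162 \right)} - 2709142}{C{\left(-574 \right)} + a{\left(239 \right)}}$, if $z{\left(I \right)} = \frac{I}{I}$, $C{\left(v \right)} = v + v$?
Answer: $- \frac{903047}{69012} \approx -13.085$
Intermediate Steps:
$C{\left(v \right)} = 2 v$
$z{\left(I \right)} = 1$
$a{\left(t \right)} = \left(-2203 + t\right) \left(-345 + t\right)$
$\frac{z{\left(-1162 \right)} - 2709142}{C{\left(-574 \right)} + a{\left(239 \right)}} = \frac{1 - 2709142}{2 \left(-574\right) + \left(760035 + 239^{2} - 608972\right)} = - \frac{2709141}{-1148 + \left(760035 + 57121 - 608972\right)} = - \frac{2709141}{-1148 + 208184} = - \frac{2709141}{207036} = \left(-2709141\right) \frac{1}{207036} = - \frac{903047}{69012}$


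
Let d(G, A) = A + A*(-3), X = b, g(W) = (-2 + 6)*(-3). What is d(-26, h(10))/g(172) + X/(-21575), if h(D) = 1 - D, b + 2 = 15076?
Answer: -94873/43150 ≈ -2.1987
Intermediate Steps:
b = 15074 (b = -2 + 15076 = 15074)
g(W) = -12 (g(W) = 4*(-3) = -12)
X = 15074
d(G, A) = -2*A (d(G, A) = A - 3*A = -2*A)
d(-26, h(10))/g(172) + X/(-21575) = -2*(1 - 1*10)/(-12) + 15074/(-21575) = -2*(1 - 10)*(-1/12) + 15074*(-1/21575) = -2*(-9)*(-1/12) - 15074/21575 = 18*(-1/12) - 15074/21575 = -3/2 - 15074/21575 = -94873/43150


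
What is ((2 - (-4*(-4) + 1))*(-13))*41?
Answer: 7995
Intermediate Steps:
((2 - (-4*(-4) + 1))*(-13))*41 = ((2 - (16 + 1))*(-13))*41 = ((2 - 1*17)*(-13))*41 = ((2 - 17)*(-13))*41 = -15*(-13)*41 = 195*41 = 7995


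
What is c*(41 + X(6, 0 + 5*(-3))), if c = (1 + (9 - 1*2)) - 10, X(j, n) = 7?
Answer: -96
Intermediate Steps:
c = -2 (c = (1 + (9 - 2)) - 10 = (1 + 7) - 10 = 8 - 10 = -2)
c*(41 + X(6, 0 + 5*(-3))) = -2*(41 + 7) = -2*48 = -96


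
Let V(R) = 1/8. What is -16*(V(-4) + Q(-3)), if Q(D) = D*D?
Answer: -146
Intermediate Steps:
V(R) = ⅛
Q(D) = D²
-16*(V(-4) + Q(-3)) = -16*(⅛ + (-3)²) = -16*(⅛ + 9) = -16*73/8 = -146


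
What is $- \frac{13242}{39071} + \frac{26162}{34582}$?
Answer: $\frac{282120329}{675576661} \approx 0.4176$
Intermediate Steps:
$- \frac{13242}{39071} + \frac{26162}{34582} = \left(-13242\right) \frac{1}{39071} + 26162 \cdot \frac{1}{34582} = - \frac{13242}{39071} + \frac{13081}{17291} = \frac{282120329}{675576661}$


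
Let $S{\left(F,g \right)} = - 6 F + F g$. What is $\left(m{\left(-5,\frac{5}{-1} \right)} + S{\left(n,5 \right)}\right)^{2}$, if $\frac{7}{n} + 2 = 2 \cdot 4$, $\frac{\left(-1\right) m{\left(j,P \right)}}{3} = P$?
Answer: $\frac{6889}{36} \approx 191.36$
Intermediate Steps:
$m{\left(j,P \right)} = - 3 P$
$n = \frac{7}{6}$ ($n = \frac{7}{-2 + 2 \cdot 4} = \frac{7}{-2 + 8} = \frac{7}{6} \approx 1.1667$)
$\left(m{\left(-5,\frac{5}{-1} \right)} + S{\left(n,5 \right)}\right)^{2} = \left(- 3 \frac{5}{-1} + \frac{7 \left(-6 + 5\right)}{6}\right)^{2} = \left(- 3 \cdot 5 \left(-1\right) + \frac{7}{6} \left(-1\right)\right)^{2} = \left(\left(-3\right) \left(-5\right) - \frac{7}{6}\right)^{2} = \left(15 - \frac{7}{6}\right)^{2} = \left(\frac{83}{6}\right)^{2} = \frac{6889}{36}$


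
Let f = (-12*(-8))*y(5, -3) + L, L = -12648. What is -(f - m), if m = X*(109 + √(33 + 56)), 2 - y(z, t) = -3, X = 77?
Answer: 20561 + 77*√89 ≈ 21287.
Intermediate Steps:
y(z, t) = 5 (y(z, t) = 2 - 1*(-3) = 2 + 3 = 5)
f = -12168 (f = -12*(-8)*5 - 12648 = 96*5 - 12648 = 480 - 12648 = -12168)
m = 8393 + 77*√89 (m = 77*(109 + √(33 + 56)) = 77*(109 + √89) = 8393 + 77*√89 ≈ 9119.4)
-(f - m) = -(-12168 - (8393 + 77*√89)) = -(-12168 + (-8393 - 77*√89)) = -(-20561 - 77*√89) = 20561 + 77*√89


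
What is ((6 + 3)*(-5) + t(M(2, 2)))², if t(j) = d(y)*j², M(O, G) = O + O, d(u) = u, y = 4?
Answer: 361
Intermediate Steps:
M(O, G) = 2*O
t(j) = 4*j²
((6 + 3)*(-5) + t(M(2, 2)))² = ((6 + 3)*(-5) + 4*(2*2)²)² = (9*(-5) + 4*4²)² = (-45 + 4*16)² = (-45 + 64)² = 19² = 361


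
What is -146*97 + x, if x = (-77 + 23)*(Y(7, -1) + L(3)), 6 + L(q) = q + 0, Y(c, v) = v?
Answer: -13946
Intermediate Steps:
L(q) = -6 + q (L(q) = -6 + (q + 0) = -6 + q)
x = 216 (x = (-77 + 23)*(-1 + (-6 + 3)) = -54*(-1 - 3) = -54*(-4) = 216)
-146*97 + x = -146*97 + 216 = -14162 + 216 = -13946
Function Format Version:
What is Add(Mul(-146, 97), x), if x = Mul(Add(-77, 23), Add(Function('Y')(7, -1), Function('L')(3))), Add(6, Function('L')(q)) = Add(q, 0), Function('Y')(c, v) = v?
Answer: -13946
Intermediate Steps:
Function('L')(q) = Add(-6, q) (Function('L')(q) = Add(-6, Add(q, 0)) = Add(-6, q))
x = 216 (x = Mul(Add(-77, 23), Add(-1, Add(-6, 3))) = Mul(-54, Add(-1, -3)) = Mul(-54, -4) = 216)
Add(Mul(-146, 97), x) = Add(Mul(-146, 97), 216) = Add(-14162, 216) = -13946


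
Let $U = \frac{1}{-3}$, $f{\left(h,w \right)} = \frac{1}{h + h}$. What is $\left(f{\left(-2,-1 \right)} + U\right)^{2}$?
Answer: $\frac{49}{144} \approx 0.34028$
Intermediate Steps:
$f{\left(h,w \right)} = \frac{1}{2 h}$
$U = - \frac{1}{3} \approx -0.33333$
$\left(f{\left(-2,-1 \right)} + U\right)^{2} = \left(\frac{1}{2 \left(-2\right)} - \frac{1}{3}\right)^{2} = \left(\frac{1}{2} \left(- \frac{1}{2}\right) - \frac{1}{3}\right)^{2} = \left(- \frac{1}{4} - \frac{1}{3}\right)^{2} = \left(- \frac{7}{12}\right)^{2} = \frac{49}{144}$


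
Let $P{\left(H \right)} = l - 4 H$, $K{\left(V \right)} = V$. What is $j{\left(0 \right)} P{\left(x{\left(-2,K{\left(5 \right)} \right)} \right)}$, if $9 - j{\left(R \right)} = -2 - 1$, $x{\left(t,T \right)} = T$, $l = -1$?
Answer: $-252$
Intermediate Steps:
$j{\left(R \right)} = 12$ ($j{\left(R \right)} = 9 - \left(-2 - 1\right) = 9 - -3 = 9 + 3 = 12$)
$P{\left(H \right)} = -1 - 4 H$
$j{\left(0 \right)} P{\left(x{\left(-2,K{\left(5 \right)} \right)} \right)} = 12 \left(-1 - 20\right) = 12 \left(-21\right) = -252$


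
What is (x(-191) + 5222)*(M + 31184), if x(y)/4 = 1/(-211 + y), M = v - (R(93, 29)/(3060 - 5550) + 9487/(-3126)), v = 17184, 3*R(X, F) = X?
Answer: 2195499809664304/8691843 ≈ 2.5259e+8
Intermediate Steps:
R(X, F) = X/3
M = 3716097436/216215 (M = 17184 - (((⅓)*93)/(3060 - 5550) + 9487/(-3126)) = 17184 - (31/(-2490) + 9487*(-1/3126)) = 17184 - (31*(-1/2490) - 9487/3126) = 17184 - (-31/2490 - 9487/3126) = 17184 - 1*(-658876/216215) = 17184 + 658876/216215 = 3716097436/216215 ≈ 17187.)
x(y) = 4/(-211 + y)
(x(-191) + 5222)*(M + 31184) = (4/(-211 - 191) + 5222)*(3716097436/216215 + 31184) = (4/(-402) + 5222)*(10458545996/216215) = (4*(-1/402) + 5222)*(10458545996/216215) = (-2/201 + 5222)*(10458545996/216215) = (1049620/201)*(10458545996/216215) = 2195499809664304/8691843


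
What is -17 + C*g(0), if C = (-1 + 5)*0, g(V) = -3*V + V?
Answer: -17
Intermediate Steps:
g(V) = -2*V
C = 0 (C = 4*0 = 0)
-17 + C*g(0) = -17 + 0*(-2*0) = -17 + 0*0 = -17 + 0 = -17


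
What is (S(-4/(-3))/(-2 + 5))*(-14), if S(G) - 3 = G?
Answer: -182/9 ≈ -20.222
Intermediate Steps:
S(G) = 3 + G
(S(-4/(-3))/(-2 + 5))*(-14) = ((3 - 4/(-3))/(-2 + 5))*(-14) = ((3 - 4*(-1/3))/3)*(-14) = ((3 + 4/3)/3)*(-14) = ((1/3)*(13/3))*(-14) = (13/9)*(-14) = -182/9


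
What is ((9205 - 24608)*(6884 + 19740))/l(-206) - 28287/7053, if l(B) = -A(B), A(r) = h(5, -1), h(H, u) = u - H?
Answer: -482060202623/7053 ≈ -6.8348e+7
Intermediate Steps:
A(r) = -6 (A(r) = -1 - 1*5 = -1 - 5 = -6)
l(B) = 6 (l(B) = -1*(-6) = 6)
((9205 - 24608)*(6884 + 19740))/l(-206) - 28287/7053 = ((9205 - 24608)*(6884 + 19740))/6 - 28287/7053 = -15403*26624*(⅙) - 28287*1/7053 = -410089472*⅙ - 9429/2351 = -205044736/3 - 9429/2351 = -482060202623/7053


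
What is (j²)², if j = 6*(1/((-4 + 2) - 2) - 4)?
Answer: 6765201/16 ≈ 4.2283e+5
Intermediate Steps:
j = -51/2 (j = 6*(1/(-2 - 2) - 4) = 6*(1/(-4) - 4) = 6*(-¼ - 4) = 6*(-17/4) = -51/2 ≈ -25.500)
(j²)² = ((-51/2)²)² = (2601/4)² = 6765201/16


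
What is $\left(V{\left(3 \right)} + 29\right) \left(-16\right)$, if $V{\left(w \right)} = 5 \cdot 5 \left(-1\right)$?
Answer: $-64$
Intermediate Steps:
$V{\left(w \right)} = -25$ ($V{\left(w \right)} = 25 \left(-1\right) = -25$)
$\left(V{\left(3 \right)} + 29\right) \left(-16\right) = \left(-25 + 29\right) \left(-16\right) = 4 \left(-16\right) = -64$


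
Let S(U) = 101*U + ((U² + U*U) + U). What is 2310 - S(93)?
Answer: -24474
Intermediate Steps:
S(U) = 2*U² + 102*U (S(U) = 101*U + ((U² + U²) + U) = 101*U + (2*U² + U) = 101*U + (U + 2*U²) = 2*U² + 102*U)
2310 - S(93) = 2310 - 2*93*(51 + 93) = 2310 - 2*93*144 = 2310 - 1*26784 = 2310 - 26784 = -24474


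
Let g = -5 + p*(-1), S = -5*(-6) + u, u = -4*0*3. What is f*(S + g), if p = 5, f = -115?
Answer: -2300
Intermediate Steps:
u = 0 (u = 0*3 = 0)
S = 30 (S = -5*(-6) + 0 = 30 + 0 = 30)
g = -10 (g = -5 + 5*(-1) = -5 - 5 = -10)
f*(S + g) = -115*(30 - 10) = -115*20 = -2300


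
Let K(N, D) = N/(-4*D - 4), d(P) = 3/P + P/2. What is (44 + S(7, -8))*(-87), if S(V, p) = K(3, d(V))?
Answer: -175479/46 ≈ -3814.8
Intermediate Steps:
d(P) = P/2 + 3/P (d(P) = 3/P + P*(½) = 3/P + P/2 = P/2 + 3/P)
K(N, D) = N/(-4 - 4*D)
S(V, p) = -3/(4 + 2*V + 12/V) (S(V, p) = -1*3/(4 + 4*(V/2 + 3/V)) = -1*3/(4 + (2*V + 12/V)) = -1*3/(4 + 2*V + 12/V) = -3/(4 + 2*V + 12/V))
(44 + S(7, -8))*(-87) = (44 - 3*7/(12 + 2*7² + 4*7))*(-87) = (44 - 3*7/(12 + 2*49 + 28))*(-87) = (44 - 3*7/(12 + 98 + 28))*(-87) = (44 - 3*7/138)*(-87) = (44 - 3*7*1/138)*(-87) = (44 - 7/46)*(-87) = (2017/46)*(-87) = -175479/46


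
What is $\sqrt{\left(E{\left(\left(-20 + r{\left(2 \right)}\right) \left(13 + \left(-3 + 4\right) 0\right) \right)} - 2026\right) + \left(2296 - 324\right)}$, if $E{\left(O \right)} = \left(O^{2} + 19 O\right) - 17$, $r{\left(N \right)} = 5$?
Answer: $\sqrt{34249} \approx 185.06$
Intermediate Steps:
$E{\left(O \right)} = -17 + O^{2} + 19 O$
$\sqrt{\left(E{\left(\left(-20 + r{\left(2 \right)}\right) \left(13 + \left(-3 + 4\right) 0\right) \right)} - 2026\right) + \left(2296 - 324\right)} = \sqrt{\left(\left(-17 + \left(\left(-20 + 5\right) \left(13 + \left(-3 + 4\right) 0\right)\right)^{2} + 19 \left(-20 + 5\right) \left(13 + \left(-3 + 4\right) 0\right)\right) - 2026\right) + \left(2296 - 324\right)} = \sqrt{\left(\left(-17 + \left(- 15 \left(13 + 1 \cdot 0\right)\right)^{2} + 19 \left(- 15 \left(13 + 1 \cdot 0\right)\right)\right) - 2026\right) + \left(2296 - 324\right)} = \sqrt{\left(\left(-17 + \left(- 15 \left(13 + 0\right)\right)^{2} + 19 \left(- 15 \left(13 + 0\right)\right)\right) - 2026\right) + 1972} = \sqrt{\left(\left(-17 + \left(\left(-15\right) 13\right)^{2} + 19 \left(\left(-15\right) 13\right)\right) - 2026\right) + 1972} = \sqrt{\left(\left(-17 + \left(-195\right)^{2} + 19 \left(-195\right)\right) - 2026\right) + 1972} = \sqrt{\left(\left(-17 + 38025 - 3705\right) - 2026\right) + 1972} = \sqrt{\left(34303 - 2026\right) + 1972} = \sqrt{32277 + 1972} = \sqrt{34249}$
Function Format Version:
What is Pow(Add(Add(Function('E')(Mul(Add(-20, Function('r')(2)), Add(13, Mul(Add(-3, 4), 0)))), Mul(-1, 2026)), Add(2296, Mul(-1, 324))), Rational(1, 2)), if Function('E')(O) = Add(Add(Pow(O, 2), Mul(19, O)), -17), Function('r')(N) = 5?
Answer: Pow(34249, Rational(1, 2)) ≈ 185.06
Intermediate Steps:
Function('E')(O) = Add(-17, Pow(O, 2), Mul(19, O))
Pow(Add(Add(Function('E')(Mul(Add(-20, Function('r')(2)), Add(13, Mul(Add(-3, 4), 0)))), Mul(-1, 2026)), Add(2296, Mul(-1, 324))), Rational(1, 2)) = Pow(Add(Add(Add(-17, Pow(Mul(Add(-20, 5), Add(13, Mul(Add(-3, 4), 0))), 2), Mul(19, Mul(Add(-20, 5), Add(13, Mul(Add(-3, 4), 0))))), Mul(-1, 2026)), Add(2296, Mul(-1, 324))), Rational(1, 2)) = Pow(Add(Add(Add(-17, Pow(Mul(-15, Add(13, Mul(1, 0))), 2), Mul(19, Mul(-15, Add(13, Mul(1, 0))))), -2026), Add(2296, -324)), Rational(1, 2)) = Pow(Add(Add(Add(-17, Pow(Mul(-15, Add(13, 0)), 2), Mul(19, Mul(-15, Add(13, 0)))), -2026), 1972), Rational(1, 2)) = Pow(Add(Add(Add(-17, Pow(Mul(-15, 13), 2), Mul(19, Mul(-15, 13))), -2026), 1972), Rational(1, 2)) = Pow(Add(Add(Add(-17, Pow(-195, 2), Mul(19, -195)), -2026), 1972), Rational(1, 2)) = Pow(Add(Add(Add(-17, 38025, -3705), -2026), 1972), Rational(1, 2)) = Pow(Add(Add(34303, -2026), 1972), Rational(1, 2)) = Pow(Add(32277, 1972), Rational(1, 2)) = Pow(34249, Rational(1, 2))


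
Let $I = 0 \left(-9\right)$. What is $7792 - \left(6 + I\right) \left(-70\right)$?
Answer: $8212$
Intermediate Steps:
$I = 0$
$7792 - \left(6 + I\right) \left(-70\right) = 7792 - \left(6 + 0\right) \left(-70\right) = 7792 - 6 \left(-70\right) = 7792 - -420 = 7792 + 420 = 8212$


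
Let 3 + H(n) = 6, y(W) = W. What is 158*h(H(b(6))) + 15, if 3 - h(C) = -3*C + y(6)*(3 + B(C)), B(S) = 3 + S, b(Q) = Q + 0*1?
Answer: -6621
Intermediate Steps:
b(Q) = Q (b(Q) = Q + 0 = Q)
H(n) = 3 (H(n) = -3 + 6 = 3)
h(C) = -33 - 3*C (h(C) = 3 - (-3*C + 6*(3 + (3 + C))) = 3 - (-3*C + 6*(6 + C)) = 3 - (-3*C + (36 + 6*C)) = 3 - (36 + 3*C) = 3 + (-36 - 3*C) = -33 - 3*C)
158*h(H(b(6))) + 15 = 158*(-33 - 3*3) + 15 = 158*(-33 - 9) + 15 = 158*(-42) + 15 = -6636 + 15 = -6621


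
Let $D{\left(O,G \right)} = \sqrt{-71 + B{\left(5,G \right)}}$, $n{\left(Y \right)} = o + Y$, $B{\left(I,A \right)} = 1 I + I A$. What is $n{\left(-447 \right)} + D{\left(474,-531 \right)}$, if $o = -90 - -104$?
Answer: $-433 + i \sqrt{2721} \approx -433.0 + 52.163 i$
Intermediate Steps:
$B{\left(I,A \right)} = I + A I$
$o = 14$ ($o = -90 + 104 = 14$)
$n{\left(Y \right)} = 14 + Y$
$D{\left(O,G \right)} = \sqrt{-66 + 5 G}$ ($D{\left(O,G \right)} = \sqrt{-71 + 5 \left(1 + G\right)} = \sqrt{-71 + \left(5 + 5 G\right)} = \sqrt{-66 + 5 G}$)
$n{\left(-447 \right)} + D{\left(474,-531 \right)} = \left(14 - 447\right) + \sqrt{-66 + 5 \left(-531\right)} = -433 + \sqrt{-66 - 2655} = -433 + \sqrt{-2721} = -433 + i \sqrt{2721}$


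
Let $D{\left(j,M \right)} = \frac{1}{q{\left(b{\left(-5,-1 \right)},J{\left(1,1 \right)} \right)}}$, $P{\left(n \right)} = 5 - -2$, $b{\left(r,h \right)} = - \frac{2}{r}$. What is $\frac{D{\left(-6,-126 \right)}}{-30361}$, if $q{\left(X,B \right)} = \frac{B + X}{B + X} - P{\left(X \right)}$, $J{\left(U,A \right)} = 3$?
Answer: $\frac{1}{182166} \approx 5.4895 \cdot 10^{-6}$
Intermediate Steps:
$P{\left(n \right)} = 7$ ($P{\left(n \right)} = 5 + 2 = 7$)
$q{\left(X,B \right)} = -6$ ($q{\left(X,B \right)} = \frac{B + X}{B + X} - 7 = 1 - 7 = -6$)
$D{\left(j,M \right)} = - \frac{1}{6}$ ($D{\left(j,M \right)} = \frac{1}{-6} = - \frac{1}{6}$)
$\frac{D{\left(-6,-126 \right)}}{-30361} = - \frac{1}{6 \left(-30361\right)} = \left(- \frac{1}{6}\right) \left(- \frac{1}{30361}\right) = \frac{1}{182166}$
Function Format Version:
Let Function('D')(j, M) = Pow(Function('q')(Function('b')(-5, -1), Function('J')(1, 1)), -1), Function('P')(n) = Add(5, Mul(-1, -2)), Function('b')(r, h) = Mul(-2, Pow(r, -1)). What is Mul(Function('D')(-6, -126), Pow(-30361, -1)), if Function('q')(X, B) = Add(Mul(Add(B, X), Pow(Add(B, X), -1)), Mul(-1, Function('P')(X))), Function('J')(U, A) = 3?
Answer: Rational(1, 182166) ≈ 5.4895e-6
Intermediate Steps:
Function('P')(n) = 7 (Function('P')(n) = Add(5, 2) = 7)
Function('q')(X, B) = -6 (Function('q')(X, B) = Add(Mul(Add(B, X), Pow(Add(B, X), -1)), Mul(-1, 7)) = Add(1, -7) = -6)
Function('D')(j, M) = Rational(-1, 6) (Function('D')(j, M) = Pow(-6, -1) = Rational(-1, 6))
Mul(Function('D')(-6, -126), Pow(-30361, -1)) = Mul(Rational(-1, 6), Pow(-30361, -1)) = Mul(Rational(-1, 6), Rational(-1, 30361)) = Rational(1, 182166)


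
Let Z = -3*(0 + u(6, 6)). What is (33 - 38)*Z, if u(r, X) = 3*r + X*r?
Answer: 810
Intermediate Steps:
Z = -162 (Z = -3*(0 + 6*(3 + 6)) = -3*(0 + 6*9) = -3*(0 + 54) = -3*54 = -162)
(33 - 38)*Z = (33 - 38)*(-162) = -5*(-162) = 810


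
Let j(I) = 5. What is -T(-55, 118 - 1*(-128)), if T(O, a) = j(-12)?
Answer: -5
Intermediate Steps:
T(O, a) = 5
-T(-55, 118 - 1*(-128)) = -1*5 = -5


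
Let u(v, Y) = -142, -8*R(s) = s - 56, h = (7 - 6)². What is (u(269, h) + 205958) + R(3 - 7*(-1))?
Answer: 823287/4 ≈ 2.0582e+5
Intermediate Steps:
h = 1 (h = 1² = 1)
R(s) = 7 - s/8 (R(s) = -(s - 56)/8 = -(-56 + s)/8 = 7 - s/8)
(u(269, h) + 205958) + R(3 - 7*(-1)) = (-142 + 205958) + (7 - (3 - 7*(-1))/8) = 205816 + (7 - (3 + 7)/8) = 205816 + (7 - ⅛*10) = 205816 + (7 - 5/4) = 205816 + 23/4 = 823287/4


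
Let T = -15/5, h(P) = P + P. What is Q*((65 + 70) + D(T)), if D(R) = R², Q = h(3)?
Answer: 864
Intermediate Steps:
h(P) = 2*P
Q = 6 (Q = 2*3 = 6)
T = -3 (T = -15*⅕ = -3)
Q*((65 + 70) + D(T)) = 6*((65 + 70) + (-3)²) = 6*(135 + 9) = 6*144 = 864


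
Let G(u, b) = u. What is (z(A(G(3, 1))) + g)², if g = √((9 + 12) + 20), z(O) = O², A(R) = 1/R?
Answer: 3322/81 + 2*√41/9 ≈ 42.435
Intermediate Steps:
A(R) = 1/R
g = √41 (g = √(21 + 20) = √41 ≈ 6.4031)
(z(A(G(3, 1))) + g)² = ((1/3)² + √41)² = ((⅓)² + √41)² = (⅑ + √41)²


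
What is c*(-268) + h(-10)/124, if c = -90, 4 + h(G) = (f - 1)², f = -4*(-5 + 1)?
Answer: 2991101/124 ≈ 24122.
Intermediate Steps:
f = 16 (f = -4*(-4) = 16)
h(G) = 221 (h(G) = -4 + (16 - 1)² = -4 + 15² = -4 + 225 = 221)
c*(-268) + h(-10)/124 = -90*(-268) + 221/124 = 24120 + 221*(1/124) = 24120 + 221/124 = 2991101/124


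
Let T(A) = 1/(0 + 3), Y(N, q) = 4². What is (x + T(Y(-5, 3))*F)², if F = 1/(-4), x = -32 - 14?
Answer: 305809/144 ≈ 2123.7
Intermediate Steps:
Y(N, q) = 16
T(A) = ⅓ (T(A) = 1/3 = ⅓)
x = -46
F = -¼ ≈ -0.25000
(x + T(Y(-5, 3))*F)² = (-46 + (⅓)*(-¼))² = (-46 - 1/12)² = (-553/12)² = 305809/144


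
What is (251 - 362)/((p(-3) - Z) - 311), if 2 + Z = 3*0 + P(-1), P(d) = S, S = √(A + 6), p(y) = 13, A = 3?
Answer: 111/299 ≈ 0.37124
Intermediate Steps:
S = 3 (S = √(3 + 6) = √9 = 3)
P(d) = 3
Z = 1 (Z = -2 + (3*0 + 3) = -2 + (0 + 3) = -2 + 3 = 1)
(251 - 362)/((p(-3) - Z) - 311) = (251 - 362)/((13 - 1*1) - 311) = -111/((13 - 1) - 311) = -111/(12 - 311) = -111/(-299) = -111*(-1/299) = 111/299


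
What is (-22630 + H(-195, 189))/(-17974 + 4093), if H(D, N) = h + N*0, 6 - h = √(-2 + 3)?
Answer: 22625/13881 ≈ 1.6299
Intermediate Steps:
h = 5 (h = 6 - √(-2 + 3) = 6 - √1 = 6 - 1*1 = 6 - 1 = 5)
H(D, N) = 5 (H(D, N) = 5 + N*0 = 5 + 0 = 5)
(-22630 + H(-195, 189))/(-17974 + 4093) = (-22630 + 5)/(-17974 + 4093) = -22625/(-13881) = -22625*(-1/13881) = 22625/13881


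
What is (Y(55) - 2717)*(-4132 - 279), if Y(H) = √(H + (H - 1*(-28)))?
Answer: 11984687 - 4411*√138 ≈ 1.1933e+7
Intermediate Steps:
Y(H) = √(28 + 2*H) (Y(H) = √(H + (H + 28)) = √(H + (28 + H)) = √(28 + 2*H))
(Y(55) - 2717)*(-4132 - 279) = (√(28 + 2*55) - 2717)*(-4132 - 279) = (√(28 + 110) - 2717)*(-4411) = (√138 - 2717)*(-4411) = (-2717 + √138)*(-4411) = 11984687 - 4411*√138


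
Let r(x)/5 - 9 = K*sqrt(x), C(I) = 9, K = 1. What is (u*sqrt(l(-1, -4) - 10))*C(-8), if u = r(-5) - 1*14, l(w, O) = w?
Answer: -45*sqrt(55) + 279*I*sqrt(11) ≈ -333.73 + 925.34*I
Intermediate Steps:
r(x) = 45 + 5*sqrt(x) (r(x) = 45 + 5*(1*sqrt(x)) = 45 + 5*sqrt(x))
u = 31 + 5*I*sqrt(5) (u = (45 + 5*sqrt(-5)) - 1*14 = (45 + 5*(I*sqrt(5))) - 14 = (45 + 5*I*sqrt(5)) - 14 = 31 + 5*I*sqrt(5) ≈ 31.0 + 11.18*I)
(u*sqrt(l(-1, -4) - 10))*C(-8) = ((31 + 5*I*sqrt(5))*sqrt(-1 - 10))*9 = ((31 + 5*I*sqrt(5))*sqrt(-11))*9 = ((31 + 5*I*sqrt(5))*(I*sqrt(11)))*9 = (I*sqrt(11)*(31 + 5*I*sqrt(5)))*9 = 9*I*sqrt(11)*(31 + 5*I*sqrt(5))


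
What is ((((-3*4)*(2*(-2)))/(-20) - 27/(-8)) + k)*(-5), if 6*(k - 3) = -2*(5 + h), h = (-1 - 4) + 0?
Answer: -159/8 ≈ -19.875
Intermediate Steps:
h = -5 (h = -5 + 0 = -5)
k = 3 (k = 3 + (-2*(5 - 5))/6 = 3 + (-2*0)/6 = 3 + (⅙)*0 = 3 + 0 = 3)
((((-3*4)*(2*(-2)))/(-20) - 27/(-8)) + k)*(-5) = ((((-3*4)*(2*(-2)))/(-20) - 27/(-8)) + 3)*(-5) = ((-12*(-4)*(-1/20) - 27*(-⅛)) + 3)*(-5) = ((48*(-1/20) + 27/8) + 3)*(-5) = ((-12/5 + 27/8) + 3)*(-5) = (39/40 + 3)*(-5) = (159/40)*(-5) = -159/8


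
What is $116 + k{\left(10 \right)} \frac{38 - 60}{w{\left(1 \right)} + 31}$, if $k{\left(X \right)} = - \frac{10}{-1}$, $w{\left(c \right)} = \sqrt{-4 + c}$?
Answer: $\frac{26251}{241} + \frac{55 i \sqrt{3}}{241} \approx 108.93 + 0.39528 i$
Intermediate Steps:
$k{\left(X \right)} = 10$ ($k{\left(X \right)} = \left(-10\right) \left(-1\right) = 10$)
$116 + k{\left(10 \right)} \frac{38 - 60}{w{\left(1 \right)} + 31} = 116 + 10 \frac{38 - 60}{\sqrt{-4 + 1} + 31} = 116 + 10 \left(- \frac{22}{\sqrt{-3} + 31}\right) = 116 + 10 \left(- \frac{22}{i \sqrt{3} + 31}\right) = 116 + 10 \left(- \frac{22}{31 + i \sqrt{3}}\right) = 116 - \frac{220}{31 + i \sqrt{3}}$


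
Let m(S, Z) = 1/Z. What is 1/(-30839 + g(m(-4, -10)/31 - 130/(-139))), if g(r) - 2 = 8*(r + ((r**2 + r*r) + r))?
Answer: -464187025/14300761516281 ≈ -3.2459e-5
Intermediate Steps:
g(r) = 2 + 16*r + 16*r**2 (g(r) = 2 + 8*(r + ((r**2 + r*r) + r)) = 2 + 8*(r + ((r**2 + r**2) + r)) = 2 + 8*(r + (2*r**2 + r)) = 2 + 8*(r + (r + 2*r**2)) = 2 + 8*(2*r + 2*r**2) = 2 + (16*r + 16*r**2) = 2 + 16*r + 16*r**2)
1/(-30839 + g(m(-4, -10)/31 - 130/(-139))) = 1/(-30839 + (2 + 16*(1/(-10*31) - 130/(-139)) + 16*(1/(-10*31) - 130/(-139))**2)) = 1/(-30839 + (2 + 16*(-1/10*1/31 - 130*(-1/139)) + 16*(-1/10*1/31 - 130*(-1/139))**2)) = 1/(-30839 + (2 + 16*(-1/310 + 130/139) + 16*(-1/310 + 130/139)**2)) = 1/(-30839 + (2 + 16*(40161/43090) + 16*(40161/43090)**2)) = 1/(-30839 + (2 + 321288/21545 + 16*(1612905921/1856748100))) = 1/(-30839 + (2 + 321288/21545 + 6451623684/464187025)) = 1/(-30839 + 14302147694/464187025) = 1/(-14300761516281/464187025) = -464187025/14300761516281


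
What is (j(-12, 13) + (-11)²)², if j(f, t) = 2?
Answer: 15129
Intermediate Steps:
(j(-12, 13) + (-11)²)² = (2 + (-11)²)² = (2 + 121)² = 123² = 15129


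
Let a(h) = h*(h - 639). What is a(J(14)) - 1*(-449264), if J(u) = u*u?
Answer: 362436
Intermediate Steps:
J(u) = u**2
a(h) = h*(-639 + h)
a(J(14)) - 1*(-449264) = 14**2*(-639 + 14**2) - 1*(-449264) = 196*(-639 + 196) + 449264 = 196*(-443) + 449264 = -86828 + 449264 = 362436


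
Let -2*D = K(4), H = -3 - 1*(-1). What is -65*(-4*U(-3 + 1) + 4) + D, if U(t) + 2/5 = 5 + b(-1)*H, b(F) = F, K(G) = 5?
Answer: 2907/2 ≈ 1453.5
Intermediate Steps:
H = -2 (H = -3 + 1 = -2)
U(t) = 33/5 (U(t) = -2/5 + (5 - 1*(-2)) = -2/5 + (5 + 2) = -2/5 + 7 = 33/5)
D = -5/2 (D = -1/2*5 = -5/2 ≈ -2.5000)
-65*(-4*U(-3 + 1) + 4) + D = -65*(-4*33/5 + 4) - 5/2 = -65*(-132/5 + 4) - 5/2 = -65*(-112/5) - 5/2 = 1456 - 5/2 = 2907/2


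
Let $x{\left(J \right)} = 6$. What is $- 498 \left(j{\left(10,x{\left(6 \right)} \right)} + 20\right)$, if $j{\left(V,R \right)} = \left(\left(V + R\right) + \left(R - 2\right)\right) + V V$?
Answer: $-69720$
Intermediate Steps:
$j{\left(V,R \right)} = -2 + V + V^{2} + 2 R$ ($j{\left(V,R \right)} = \left(\left(R + V\right) + \left(R - 2\right)\right) + V^{2} = \left(\left(R + V\right) + \left(-2 + R\right)\right) + V^{2} = \left(-2 + V + 2 R\right) + V^{2} = -2 + V + V^{2} + 2 R$)
$- 498 \left(j{\left(10,x{\left(6 \right)} \right)} + 20\right) = - 498 \left(\left(-2 + 10 + 10^{2} + 2 \cdot 6\right) + 20\right) = - 498 \left(\left(-2 + 10 + 100 + 12\right) + 20\right) = - 498 \left(120 + 20\right) = \left(-498\right) 140 = -69720$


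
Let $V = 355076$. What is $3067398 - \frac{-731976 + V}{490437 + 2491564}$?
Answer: $\frac{9146984280298}{2982001} \approx 3.0674 \cdot 10^{6}$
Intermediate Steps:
$3067398 - \frac{-731976 + V}{490437 + 2491564} = 3067398 - \frac{-731976 + 355076}{490437 + 2491564} = 3067398 - - \frac{376900}{2982001} = 3067398 + \frac{376900}{2982001} = \frac{9146984280298}{2982001}$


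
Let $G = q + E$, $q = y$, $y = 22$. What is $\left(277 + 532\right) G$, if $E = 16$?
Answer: $30742$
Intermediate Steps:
$q = 22$
$G = 38$ ($G = 22 + 16 = 38$)
$\left(277 + 532\right) G = \left(277 + 532\right) 38 = 809 \cdot 38 = 30742$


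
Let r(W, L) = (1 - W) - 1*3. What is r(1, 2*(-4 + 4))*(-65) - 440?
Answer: -245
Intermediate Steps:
r(W, L) = -2 - W (r(W, L) = (1 - W) - 3 = -2 - W)
r(1, 2*(-4 + 4))*(-65) - 440 = (-2 - 1*1)*(-65) - 440 = (-2 - 1)*(-65) - 440 = -3*(-65) - 440 = 195 - 440 = -245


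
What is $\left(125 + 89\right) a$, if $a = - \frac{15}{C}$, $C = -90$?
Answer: $\frac{107}{3} \approx 35.667$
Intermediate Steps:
$a = \frac{1}{6}$ ($a = - \frac{15}{-90} = \left(-15\right) \left(- \frac{1}{90}\right) = \frac{1}{6} \approx 0.16667$)
$\left(125 + 89\right) a = \left(125 + 89\right) \frac{1}{6} = 214 \cdot \frac{1}{6} = \frac{107}{3}$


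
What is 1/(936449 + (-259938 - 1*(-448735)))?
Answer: 1/1125246 ≈ 8.8869e-7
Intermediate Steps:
1/(936449 + (-259938 - 1*(-448735))) = 1/(936449 + (-259938 + 448735)) = 1/(936449 + 188797) = 1/1125246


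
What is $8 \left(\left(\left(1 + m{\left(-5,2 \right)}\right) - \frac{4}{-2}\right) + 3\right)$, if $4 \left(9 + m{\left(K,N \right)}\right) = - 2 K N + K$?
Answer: $6$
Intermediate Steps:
$m{\left(K,N \right)} = -9 + \frac{K}{4} - \frac{K N}{2}$ ($m{\left(K,N \right)} = -9 + \frac{- 2 K N + K}{4} = -9 + \frac{K - 2 K N}{4} = -9 - \left(- \frac{K}{4} + \frac{K N}{2}\right) = -9 + \frac{K}{4} - \frac{K N}{2}$)
$8 \left(\left(\left(1 + m{\left(-5,2 \right)}\right) - \frac{4}{-2}\right) + 3\right) = 8 \left(\left(\left(1 - \left(\frac{41}{4} - 5\right)\right) - \frac{4}{-2}\right) + 3\right) = 8 \left(\left(\left(1 - \frac{21}{4}\right) - -2\right) + 3\right) = 8 \left(\left(\left(1 - \frac{21}{4}\right) + 2\right) + 3\right) = 8 \left(\left(- \frac{17}{4} + 2\right) + 3\right) = 8 \left(- \frac{9}{4} + 3\right) = 8 \cdot \frac{3}{4} = 6$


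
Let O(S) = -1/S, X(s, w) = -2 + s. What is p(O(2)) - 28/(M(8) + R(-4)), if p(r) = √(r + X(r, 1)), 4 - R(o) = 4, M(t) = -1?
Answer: 28 + I*√3 ≈ 28.0 + 1.732*I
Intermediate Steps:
R(o) = 0 (R(o) = 4 - 1*4 = 4 - 4 = 0)
p(r) = √(-2 + 2*r) (p(r) = √(r + (-2 + r)) = √(-2 + 2*r))
p(O(2)) - 28/(M(8) + R(-4)) = √(-2 + 2*(-1/2)) - 28/(-1 + 0) = √(-2 + 2*(-1*½)) - 28/(-1) = √(-2 + 2*(-½)) - 28*(-1) = √(-2 - 1) + 28 = √(-3) + 28 = I*√3 + 28 = 28 + I*√3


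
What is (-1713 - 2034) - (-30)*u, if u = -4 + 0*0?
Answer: -3867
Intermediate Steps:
u = -4 (u = -4 + 0 = -4)
(-1713 - 2034) - (-30)*u = (-1713 - 2034) - (-30)*(-4) = -3747 - 1*120 = -3747 - 120 = -3867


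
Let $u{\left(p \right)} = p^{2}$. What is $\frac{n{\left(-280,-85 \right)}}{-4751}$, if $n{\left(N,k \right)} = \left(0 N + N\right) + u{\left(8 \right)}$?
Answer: $\frac{216}{4751} \approx 0.045464$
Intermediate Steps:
$n{\left(N,k \right)} = 64 + N$ ($n{\left(N,k \right)} = \left(0 N + N\right) + 8^{2} = \left(0 + N\right) + 64 = N + 64 = 64 + N$)
$\frac{n{\left(-280,-85 \right)}}{-4751} = \frac{64 - 280}{-4751} = \left(-216\right) \left(- \frac{1}{4751}\right) = \frac{216}{4751}$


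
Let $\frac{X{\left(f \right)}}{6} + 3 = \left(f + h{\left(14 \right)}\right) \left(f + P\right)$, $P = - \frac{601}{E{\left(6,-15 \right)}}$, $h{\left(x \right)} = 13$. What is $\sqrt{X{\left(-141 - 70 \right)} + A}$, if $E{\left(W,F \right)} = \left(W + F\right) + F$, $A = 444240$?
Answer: $\frac{3 \sqrt{295618}}{2} \approx 815.56$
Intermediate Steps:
$E{\left(W,F \right)} = W + 2 F$ ($E{\left(W,F \right)} = \left(F + W\right) + F = W + 2 F$)
$P = \frac{601}{24}$ ($P = - \frac{601}{6 + 2 \left(-15\right)} = - \frac{601}{6 - 30} = - \frac{601}{-24} = \left(-601\right) \left(- \frac{1}{24}\right) = \frac{601}{24} \approx 25.042$)
$X{\left(f \right)} = -18 + 6 \left(13 + f\right) \left(\frac{601}{24} + f\right)$ ($X{\left(f \right)} = -18 + 6 \left(f + 13\right) \left(f + \frac{601}{24}\right) = -18 + 6 \left(13 + f\right) \left(\frac{601}{24} + f\right)$)
$\sqrt{X{\left(-141 - 70 \right)} + A} = \sqrt{\left(\frac{7741}{4} + 6 \left(-141 - 70\right)^{2} + \frac{913 \left(-141 - 70\right)}{4}\right) + 444240} = \sqrt{\left(\frac{7741}{4} + 6 \left(-211\right)^{2} + \frac{913}{4} \left(-211\right)\right) + 444240} = \sqrt{\left(\frac{7741}{4} + 6 \cdot 44521 - \frac{192643}{4}\right) + 444240} = \sqrt{\left(\frac{7741}{4} + 267126 - \frac{192643}{4}\right) + 444240} = \sqrt{\frac{441801}{2} + 444240} = \sqrt{\frac{1330281}{2}} = \frac{3 \sqrt{295618}}{2}$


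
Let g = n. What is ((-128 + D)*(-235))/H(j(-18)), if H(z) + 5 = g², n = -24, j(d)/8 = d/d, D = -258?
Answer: 90710/571 ≈ 158.86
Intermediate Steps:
j(d) = 8 (j(d) = 8*(d/d) = 8*1 = 8)
g = -24
H(z) = 571 (H(z) = -5 + (-24)² = -5 + 576 = 571)
((-128 + D)*(-235))/H(j(-18)) = ((-128 - 258)*(-235))/571 = -386*(-235)*(1/571) = 90710*(1/571) = 90710/571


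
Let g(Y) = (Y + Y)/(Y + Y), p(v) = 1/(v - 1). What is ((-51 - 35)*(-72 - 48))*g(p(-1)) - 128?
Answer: 10192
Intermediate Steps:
p(v) = 1/(-1 + v)
g(Y) = 1 (g(Y) = (2*Y)/((2*Y)) = (2*Y)*(1/(2*Y)) = 1)
((-51 - 35)*(-72 - 48))*g(p(-1)) - 128 = ((-51 - 35)*(-72 - 48))*1 - 128 = -86*(-120)*1 - 128 = 10320*1 - 128 = 10320 - 128 = 10192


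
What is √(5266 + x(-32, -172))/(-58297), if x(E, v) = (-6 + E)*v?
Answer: -√11802/58297 ≈ -0.0018635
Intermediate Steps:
x(E, v) = v*(-6 + E)
√(5266 + x(-32, -172))/(-58297) = √(5266 - 172*(-6 - 32))/(-58297) = √(5266 - 172*(-38))*(-1/58297) = √(5266 + 6536)*(-1/58297) = √11802*(-1/58297) = -√11802/58297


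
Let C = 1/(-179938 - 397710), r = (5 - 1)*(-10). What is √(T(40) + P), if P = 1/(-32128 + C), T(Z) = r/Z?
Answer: 21*I*√781032054638628985/18558674945 ≈ 1.0*I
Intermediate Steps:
r = -40 (r = 4*(-10) = -40)
C = -1/577648 (C = 1/(-577648) = -1/577648 ≈ -1.7312e-6)
T(Z) = -40/Z
P = -577648/18558674945 (P = 1/(-32128 - 1/577648) = 1/(-18558674945/577648) = -577648/18558674945 ≈ -3.1125e-5)
√(T(40) + P) = √(-40/40 - 577648/18558674945) = √(-40*1/40 - 577648/18558674945) = √(-1 - 577648/18558674945) = √(-18559252593/18558674945) = 21*I*√781032054638628985/18558674945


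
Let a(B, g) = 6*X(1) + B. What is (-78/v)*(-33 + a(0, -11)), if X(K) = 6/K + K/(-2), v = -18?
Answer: 0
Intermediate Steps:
X(K) = 6/K - K/2 (X(K) = 6/K + K*(-½) = 6/K - K/2)
a(B, g) = 33 + B (a(B, g) = 6*(6/1 - ½*1) + B = 6*(6*1 - ½) + B = 6*(6 - ½) + B = 6*(11/2) + B = 33 + B)
(-78/v)*(-33 + a(0, -11)) = (-78/(-18))*(-33 + (33 + 0)) = (-78*(-1/18))*(-33 + 33) = (13/3)*0 = 0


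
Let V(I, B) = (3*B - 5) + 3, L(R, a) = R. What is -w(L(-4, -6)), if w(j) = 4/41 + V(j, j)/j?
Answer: -295/82 ≈ -3.5976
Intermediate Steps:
V(I, B) = -2 + 3*B (V(I, B) = (-5 + 3*B) + 3 = -2 + 3*B)
w(j) = 4/41 + (-2 + 3*j)/j
-w(L(-4, -6)) = -(127/41 - 2/(-4)) = -(127/41 - 2*(-1/4)) = -(127/41 + 1/2) = -1*295/82 = -295/82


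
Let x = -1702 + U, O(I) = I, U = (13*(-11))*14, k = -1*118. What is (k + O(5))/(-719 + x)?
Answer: 113/4423 ≈ 0.025548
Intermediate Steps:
k = -118
U = -2002 (U = -143*14 = -2002)
x = -3704 (x = -1702 - 2002 = -3704)
(k + O(5))/(-719 + x) = (-118 + 5)/(-719 - 3704) = -113/(-4423) = -113*(-1/4423) = 113/4423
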